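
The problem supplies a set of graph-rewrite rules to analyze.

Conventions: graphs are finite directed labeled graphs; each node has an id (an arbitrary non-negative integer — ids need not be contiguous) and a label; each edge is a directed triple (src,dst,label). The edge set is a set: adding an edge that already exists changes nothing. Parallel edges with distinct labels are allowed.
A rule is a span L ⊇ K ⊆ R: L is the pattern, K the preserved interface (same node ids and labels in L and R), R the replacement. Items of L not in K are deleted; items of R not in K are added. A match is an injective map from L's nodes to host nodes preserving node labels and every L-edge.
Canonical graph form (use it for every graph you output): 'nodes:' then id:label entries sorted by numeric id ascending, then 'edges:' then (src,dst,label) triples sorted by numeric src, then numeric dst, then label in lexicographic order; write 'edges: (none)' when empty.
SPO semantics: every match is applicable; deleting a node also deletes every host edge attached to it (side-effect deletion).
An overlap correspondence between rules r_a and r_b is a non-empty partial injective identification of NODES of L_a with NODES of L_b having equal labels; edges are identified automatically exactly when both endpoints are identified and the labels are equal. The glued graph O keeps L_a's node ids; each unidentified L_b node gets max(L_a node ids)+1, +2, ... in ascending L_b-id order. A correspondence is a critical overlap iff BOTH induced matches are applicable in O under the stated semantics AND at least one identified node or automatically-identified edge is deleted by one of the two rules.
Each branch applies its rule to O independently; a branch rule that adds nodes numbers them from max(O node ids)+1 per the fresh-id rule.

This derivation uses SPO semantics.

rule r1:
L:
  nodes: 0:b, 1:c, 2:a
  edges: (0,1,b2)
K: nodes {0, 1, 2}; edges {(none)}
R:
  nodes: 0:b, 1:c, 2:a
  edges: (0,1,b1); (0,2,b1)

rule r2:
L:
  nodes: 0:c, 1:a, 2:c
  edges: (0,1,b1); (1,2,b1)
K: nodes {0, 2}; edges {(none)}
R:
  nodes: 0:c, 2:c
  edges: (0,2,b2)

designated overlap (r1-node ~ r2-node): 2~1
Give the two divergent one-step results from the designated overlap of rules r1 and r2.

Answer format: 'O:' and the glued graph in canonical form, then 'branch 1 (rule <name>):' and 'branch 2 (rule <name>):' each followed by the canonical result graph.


O:
nodes: 0:b, 1:c, 2:a, 3:c, 4:c
edges: (0,1,b2); (2,4,b1); (3,2,b1)
branch 1 (rule r1):
nodes: 0:b, 1:c, 2:a, 3:c, 4:c
edges: (0,1,b1); (0,2,b1); (2,4,b1); (3,2,b1)
branch 2 (rule r2):
nodes: 0:b, 1:c, 3:c, 4:c
edges: (0,1,b2); (3,4,b2)


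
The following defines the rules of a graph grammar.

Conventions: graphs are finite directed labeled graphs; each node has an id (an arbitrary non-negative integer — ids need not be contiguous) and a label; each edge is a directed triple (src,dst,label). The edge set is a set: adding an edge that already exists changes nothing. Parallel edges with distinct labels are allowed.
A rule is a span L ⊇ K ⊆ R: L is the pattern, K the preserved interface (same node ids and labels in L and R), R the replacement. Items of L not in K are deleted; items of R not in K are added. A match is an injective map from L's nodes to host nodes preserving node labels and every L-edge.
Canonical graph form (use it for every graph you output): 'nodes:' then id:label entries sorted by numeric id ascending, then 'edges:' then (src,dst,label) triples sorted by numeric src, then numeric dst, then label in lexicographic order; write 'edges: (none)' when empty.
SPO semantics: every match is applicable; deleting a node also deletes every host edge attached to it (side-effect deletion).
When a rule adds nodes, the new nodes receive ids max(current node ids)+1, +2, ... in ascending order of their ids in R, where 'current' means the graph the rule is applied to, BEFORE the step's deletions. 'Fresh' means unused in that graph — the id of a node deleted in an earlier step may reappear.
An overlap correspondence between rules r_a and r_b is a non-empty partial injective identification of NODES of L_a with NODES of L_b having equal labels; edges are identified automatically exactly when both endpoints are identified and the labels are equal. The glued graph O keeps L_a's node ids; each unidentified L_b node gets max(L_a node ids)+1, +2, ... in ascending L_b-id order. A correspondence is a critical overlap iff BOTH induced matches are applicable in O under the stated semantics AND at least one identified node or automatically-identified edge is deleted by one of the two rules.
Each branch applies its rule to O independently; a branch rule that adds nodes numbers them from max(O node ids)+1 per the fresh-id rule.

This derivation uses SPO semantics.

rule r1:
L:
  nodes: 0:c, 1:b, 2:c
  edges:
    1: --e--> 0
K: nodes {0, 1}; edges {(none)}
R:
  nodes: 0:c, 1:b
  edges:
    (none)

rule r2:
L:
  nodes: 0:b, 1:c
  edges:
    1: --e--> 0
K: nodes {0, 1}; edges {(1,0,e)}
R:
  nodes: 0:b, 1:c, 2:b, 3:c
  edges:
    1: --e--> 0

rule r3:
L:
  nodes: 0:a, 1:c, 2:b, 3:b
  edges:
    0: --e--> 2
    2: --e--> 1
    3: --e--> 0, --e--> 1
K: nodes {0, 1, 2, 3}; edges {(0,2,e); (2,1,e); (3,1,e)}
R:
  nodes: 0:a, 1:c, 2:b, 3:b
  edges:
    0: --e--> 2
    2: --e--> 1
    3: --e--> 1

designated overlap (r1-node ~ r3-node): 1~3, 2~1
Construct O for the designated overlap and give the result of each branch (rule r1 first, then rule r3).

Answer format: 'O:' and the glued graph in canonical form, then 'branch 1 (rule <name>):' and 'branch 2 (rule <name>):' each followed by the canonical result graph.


O:
nodes: 0:c, 1:b, 2:c, 3:a, 4:b
edges: (1,0,e); (1,2,e); (1,3,e); (3,4,e); (4,2,e)
branch 1 (rule r1):
nodes: 0:c, 1:b, 3:a, 4:b
edges: (1,3,e); (3,4,e)
branch 2 (rule r3):
nodes: 0:c, 1:b, 2:c, 3:a, 4:b
edges: (1,0,e); (1,2,e); (3,4,e); (4,2,e)


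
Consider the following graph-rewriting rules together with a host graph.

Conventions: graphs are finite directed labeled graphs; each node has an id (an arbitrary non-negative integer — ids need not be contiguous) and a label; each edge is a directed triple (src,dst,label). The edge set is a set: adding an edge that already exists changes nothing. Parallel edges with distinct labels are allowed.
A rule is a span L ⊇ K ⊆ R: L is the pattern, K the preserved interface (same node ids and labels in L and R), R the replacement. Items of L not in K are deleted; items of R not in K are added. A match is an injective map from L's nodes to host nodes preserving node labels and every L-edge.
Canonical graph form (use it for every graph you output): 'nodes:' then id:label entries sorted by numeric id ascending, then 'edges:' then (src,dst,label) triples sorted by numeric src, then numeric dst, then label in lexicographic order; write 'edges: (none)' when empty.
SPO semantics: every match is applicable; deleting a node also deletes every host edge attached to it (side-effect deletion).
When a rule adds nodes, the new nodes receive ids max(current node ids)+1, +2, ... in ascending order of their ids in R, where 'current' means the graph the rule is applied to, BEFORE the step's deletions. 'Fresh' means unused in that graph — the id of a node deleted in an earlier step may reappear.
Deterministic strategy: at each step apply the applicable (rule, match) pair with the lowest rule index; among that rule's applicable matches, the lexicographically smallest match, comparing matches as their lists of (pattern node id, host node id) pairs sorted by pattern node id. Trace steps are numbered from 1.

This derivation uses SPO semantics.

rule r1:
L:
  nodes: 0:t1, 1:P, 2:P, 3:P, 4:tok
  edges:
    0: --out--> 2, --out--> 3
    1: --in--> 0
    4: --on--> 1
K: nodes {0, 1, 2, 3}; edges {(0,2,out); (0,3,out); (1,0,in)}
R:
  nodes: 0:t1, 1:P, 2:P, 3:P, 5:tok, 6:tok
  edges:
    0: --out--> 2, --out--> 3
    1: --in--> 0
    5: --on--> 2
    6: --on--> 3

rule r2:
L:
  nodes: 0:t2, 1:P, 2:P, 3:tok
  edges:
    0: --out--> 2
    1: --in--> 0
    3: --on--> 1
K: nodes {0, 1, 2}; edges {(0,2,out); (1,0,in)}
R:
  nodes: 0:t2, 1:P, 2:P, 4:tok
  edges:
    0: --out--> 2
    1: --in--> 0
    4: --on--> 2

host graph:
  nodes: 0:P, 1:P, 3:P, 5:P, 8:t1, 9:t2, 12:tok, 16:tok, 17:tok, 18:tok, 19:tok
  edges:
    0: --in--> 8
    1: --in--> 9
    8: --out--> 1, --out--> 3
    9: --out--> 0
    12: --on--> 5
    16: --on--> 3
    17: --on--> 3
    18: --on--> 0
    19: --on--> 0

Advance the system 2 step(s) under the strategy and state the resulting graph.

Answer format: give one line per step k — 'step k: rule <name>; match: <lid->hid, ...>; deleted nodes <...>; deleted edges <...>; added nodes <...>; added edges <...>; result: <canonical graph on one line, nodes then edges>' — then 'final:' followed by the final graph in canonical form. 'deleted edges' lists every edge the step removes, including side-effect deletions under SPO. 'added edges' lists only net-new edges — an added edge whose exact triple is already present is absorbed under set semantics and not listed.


step 1: rule r1; match: 0->8, 1->0, 2->1, 3->3, 4->18; deleted nodes 18; deleted edges (18,0,on); added nodes 20, 21; added edges (20,1,on); (21,3,on); result: nodes: 0:P, 1:P, 3:P, 5:P, 8:t1, 9:t2, 12:tok, 16:tok, 17:tok, 19:tok, 20:tok, 21:tok edges: (0,8,in); (1,9,in); (8,1,out); (8,3,out); (9,0,out); (12,5,on); (16,3,on); (17,3,on); (19,0,on); (20,1,on); (21,3,on)
step 2: rule r1; match: 0->8, 1->0, 2->1, 3->3, 4->19; deleted nodes 19; deleted edges (19,0,on); added nodes 22, 23; added edges (22,1,on); (23,3,on); result: nodes: 0:P, 1:P, 3:P, 5:P, 8:t1, 9:t2, 12:tok, 16:tok, 17:tok, 20:tok, 21:tok, 22:tok, 23:tok edges: (0,8,in); (1,9,in); (8,1,out); (8,3,out); (9,0,out); (12,5,on); (16,3,on); (17,3,on); (20,1,on); (21,3,on); (22,1,on); (23,3,on)
final:
nodes: 0:P, 1:P, 3:P, 5:P, 8:t1, 9:t2, 12:tok, 16:tok, 17:tok, 20:tok, 21:tok, 22:tok, 23:tok
edges: (0,8,in); (1,9,in); (8,1,out); (8,3,out); (9,0,out); (12,5,on); (16,3,on); (17,3,on); (20,1,on); (21,3,on); (22,1,on); (23,3,on)


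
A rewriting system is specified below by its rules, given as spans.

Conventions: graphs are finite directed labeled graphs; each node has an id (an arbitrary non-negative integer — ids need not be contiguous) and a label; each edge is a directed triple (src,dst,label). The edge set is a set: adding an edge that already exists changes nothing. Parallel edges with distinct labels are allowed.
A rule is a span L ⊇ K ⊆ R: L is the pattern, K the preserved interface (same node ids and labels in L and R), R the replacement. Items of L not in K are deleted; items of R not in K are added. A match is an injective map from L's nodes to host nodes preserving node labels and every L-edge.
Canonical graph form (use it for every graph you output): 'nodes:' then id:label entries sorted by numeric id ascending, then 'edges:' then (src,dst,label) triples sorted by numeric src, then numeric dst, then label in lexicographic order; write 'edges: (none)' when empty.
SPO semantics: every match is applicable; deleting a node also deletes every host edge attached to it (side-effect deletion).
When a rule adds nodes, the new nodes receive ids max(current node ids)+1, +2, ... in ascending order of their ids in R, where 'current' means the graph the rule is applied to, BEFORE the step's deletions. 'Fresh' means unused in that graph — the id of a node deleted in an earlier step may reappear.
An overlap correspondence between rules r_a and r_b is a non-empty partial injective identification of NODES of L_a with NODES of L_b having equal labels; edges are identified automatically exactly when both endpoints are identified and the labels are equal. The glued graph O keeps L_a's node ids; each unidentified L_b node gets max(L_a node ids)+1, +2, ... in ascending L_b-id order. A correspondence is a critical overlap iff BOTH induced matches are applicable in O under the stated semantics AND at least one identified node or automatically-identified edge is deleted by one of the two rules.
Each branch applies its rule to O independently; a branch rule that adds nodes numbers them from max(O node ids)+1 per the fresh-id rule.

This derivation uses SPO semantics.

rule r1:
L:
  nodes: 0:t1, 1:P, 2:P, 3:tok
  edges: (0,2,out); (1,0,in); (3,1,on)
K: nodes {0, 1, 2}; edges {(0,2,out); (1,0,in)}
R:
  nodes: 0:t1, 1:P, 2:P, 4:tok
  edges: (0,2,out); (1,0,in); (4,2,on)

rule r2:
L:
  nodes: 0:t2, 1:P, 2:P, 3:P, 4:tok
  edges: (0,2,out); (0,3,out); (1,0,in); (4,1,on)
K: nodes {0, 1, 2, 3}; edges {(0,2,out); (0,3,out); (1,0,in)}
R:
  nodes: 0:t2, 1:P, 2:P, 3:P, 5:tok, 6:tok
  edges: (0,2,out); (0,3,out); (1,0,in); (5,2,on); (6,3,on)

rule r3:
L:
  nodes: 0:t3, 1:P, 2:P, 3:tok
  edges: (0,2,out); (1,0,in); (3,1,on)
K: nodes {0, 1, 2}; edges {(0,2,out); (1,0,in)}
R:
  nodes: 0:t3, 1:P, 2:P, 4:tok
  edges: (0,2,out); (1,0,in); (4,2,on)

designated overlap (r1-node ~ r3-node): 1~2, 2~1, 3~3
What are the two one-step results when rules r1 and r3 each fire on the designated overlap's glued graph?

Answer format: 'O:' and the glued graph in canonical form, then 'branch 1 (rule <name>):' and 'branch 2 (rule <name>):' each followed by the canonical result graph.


O:
nodes: 0:t1, 1:P, 2:P, 3:tok, 4:t3
edges: (0,2,out); (1,0,in); (2,4,in); (3,1,on); (3,2,on); (4,1,out)
branch 1 (rule r1):
nodes: 0:t1, 1:P, 2:P, 4:t3, 5:tok
edges: (0,2,out); (1,0,in); (2,4,in); (4,1,out); (5,2,on)
branch 2 (rule r3):
nodes: 0:t1, 1:P, 2:P, 4:t3, 5:tok
edges: (0,2,out); (1,0,in); (2,4,in); (4,1,out); (5,1,on)


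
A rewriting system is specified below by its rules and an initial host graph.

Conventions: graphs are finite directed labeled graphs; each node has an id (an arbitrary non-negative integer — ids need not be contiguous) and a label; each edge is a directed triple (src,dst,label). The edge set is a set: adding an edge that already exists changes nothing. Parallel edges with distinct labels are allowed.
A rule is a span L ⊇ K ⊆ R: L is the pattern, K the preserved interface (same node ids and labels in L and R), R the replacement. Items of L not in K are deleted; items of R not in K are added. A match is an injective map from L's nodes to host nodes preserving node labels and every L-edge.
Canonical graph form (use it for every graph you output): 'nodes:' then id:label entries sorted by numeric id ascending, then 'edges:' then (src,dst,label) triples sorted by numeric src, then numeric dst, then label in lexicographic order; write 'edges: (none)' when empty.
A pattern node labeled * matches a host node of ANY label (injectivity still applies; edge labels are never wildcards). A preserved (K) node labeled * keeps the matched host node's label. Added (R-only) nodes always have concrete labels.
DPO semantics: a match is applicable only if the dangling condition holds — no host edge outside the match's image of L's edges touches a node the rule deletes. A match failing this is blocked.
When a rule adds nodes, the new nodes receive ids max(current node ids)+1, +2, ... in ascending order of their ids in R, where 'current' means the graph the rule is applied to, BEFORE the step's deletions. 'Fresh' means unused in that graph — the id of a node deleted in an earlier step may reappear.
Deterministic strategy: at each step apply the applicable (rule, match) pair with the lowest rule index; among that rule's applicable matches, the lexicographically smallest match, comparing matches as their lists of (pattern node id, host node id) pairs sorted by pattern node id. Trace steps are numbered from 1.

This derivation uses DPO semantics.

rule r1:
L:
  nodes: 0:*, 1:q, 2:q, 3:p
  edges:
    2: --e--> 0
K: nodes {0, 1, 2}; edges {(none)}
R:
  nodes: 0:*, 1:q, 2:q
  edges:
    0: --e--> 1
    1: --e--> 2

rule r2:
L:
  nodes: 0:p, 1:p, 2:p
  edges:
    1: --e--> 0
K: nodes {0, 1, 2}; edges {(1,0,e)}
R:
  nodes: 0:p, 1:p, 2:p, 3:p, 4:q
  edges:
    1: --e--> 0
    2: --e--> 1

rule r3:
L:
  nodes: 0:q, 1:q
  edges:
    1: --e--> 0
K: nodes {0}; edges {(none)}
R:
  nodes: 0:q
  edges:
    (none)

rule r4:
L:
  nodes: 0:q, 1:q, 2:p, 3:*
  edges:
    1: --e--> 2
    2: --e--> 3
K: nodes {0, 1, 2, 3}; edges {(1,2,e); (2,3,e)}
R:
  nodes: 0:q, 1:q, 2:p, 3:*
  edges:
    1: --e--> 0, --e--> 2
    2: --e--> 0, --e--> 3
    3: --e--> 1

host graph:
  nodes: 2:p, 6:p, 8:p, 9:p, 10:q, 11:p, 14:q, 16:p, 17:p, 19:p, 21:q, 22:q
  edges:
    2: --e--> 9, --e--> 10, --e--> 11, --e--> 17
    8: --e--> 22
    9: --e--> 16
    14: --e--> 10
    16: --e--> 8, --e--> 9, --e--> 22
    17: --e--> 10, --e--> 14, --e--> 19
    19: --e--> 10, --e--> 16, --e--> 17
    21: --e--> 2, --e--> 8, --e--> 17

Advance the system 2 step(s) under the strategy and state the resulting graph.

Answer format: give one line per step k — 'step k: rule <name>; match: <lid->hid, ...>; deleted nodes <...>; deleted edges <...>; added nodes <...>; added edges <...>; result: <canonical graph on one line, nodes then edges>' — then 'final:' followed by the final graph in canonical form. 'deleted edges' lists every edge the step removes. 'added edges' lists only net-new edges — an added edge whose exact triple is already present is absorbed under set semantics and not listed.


step 1: rule r1; match: 0->2, 1->10, 2->21, 3->6; deleted nodes 6; deleted edges (21,2,e); added nodes (none); added edges (10,21,e); result: nodes: 2:p, 8:p, 9:p, 10:q, 11:p, 14:q, 16:p, 17:p, 19:p, 21:q, 22:q edges: (2,9,e); (2,10,e); (2,11,e); (2,17,e); (8,22,e); (9,16,e); (10,21,e); (14,10,e); (16,8,e); (16,9,e); (16,22,e); (17,10,e); (17,14,e); (17,19,e); (19,10,e); (19,16,e); (19,17,e); (21,8,e); (21,17,e)
step 2: rule r2; match: 0->8, 1->16, 2->2; deleted nodes (none); deleted edges (none); added nodes 23, 24; added edges (2,16,e); result: nodes: 2:p, 8:p, 9:p, 10:q, 11:p, 14:q, 16:p, 17:p, 19:p, 21:q, 22:q, 23:p, 24:q edges: (2,9,e); (2,10,e); (2,11,e); (2,16,e); (2,17,e); (8,22,e); (9,16,e); (10,21,e); (14,10,e); (16,8,e); (16,9,e); (16,22,e); (17,10,e); (17,14,e); (17,19,e); (19,10,e); (19,16,e); (19,17,e); (21,8,e); (21,17,e)
final:
nodes: 2:p, 8:p, 9:p, 10:q, 11:p, 14:q, 16:p, 17:p, 19:p, 21:q, 22:q, 23:p, 24:q
edges: (2,9,e); (2,10,e); (2,11,e); (2,16,e); (2,17,e); (8,22,e); (9,16,e); (10,21,e); (14,10,e); (16,8,e); (16,9,e); (16,22,e); (17,10,e); (17,14,e); (17,19,e); (19,10,e); (19,16,e); (19,17,e); (21,8,e); (21,17,e)


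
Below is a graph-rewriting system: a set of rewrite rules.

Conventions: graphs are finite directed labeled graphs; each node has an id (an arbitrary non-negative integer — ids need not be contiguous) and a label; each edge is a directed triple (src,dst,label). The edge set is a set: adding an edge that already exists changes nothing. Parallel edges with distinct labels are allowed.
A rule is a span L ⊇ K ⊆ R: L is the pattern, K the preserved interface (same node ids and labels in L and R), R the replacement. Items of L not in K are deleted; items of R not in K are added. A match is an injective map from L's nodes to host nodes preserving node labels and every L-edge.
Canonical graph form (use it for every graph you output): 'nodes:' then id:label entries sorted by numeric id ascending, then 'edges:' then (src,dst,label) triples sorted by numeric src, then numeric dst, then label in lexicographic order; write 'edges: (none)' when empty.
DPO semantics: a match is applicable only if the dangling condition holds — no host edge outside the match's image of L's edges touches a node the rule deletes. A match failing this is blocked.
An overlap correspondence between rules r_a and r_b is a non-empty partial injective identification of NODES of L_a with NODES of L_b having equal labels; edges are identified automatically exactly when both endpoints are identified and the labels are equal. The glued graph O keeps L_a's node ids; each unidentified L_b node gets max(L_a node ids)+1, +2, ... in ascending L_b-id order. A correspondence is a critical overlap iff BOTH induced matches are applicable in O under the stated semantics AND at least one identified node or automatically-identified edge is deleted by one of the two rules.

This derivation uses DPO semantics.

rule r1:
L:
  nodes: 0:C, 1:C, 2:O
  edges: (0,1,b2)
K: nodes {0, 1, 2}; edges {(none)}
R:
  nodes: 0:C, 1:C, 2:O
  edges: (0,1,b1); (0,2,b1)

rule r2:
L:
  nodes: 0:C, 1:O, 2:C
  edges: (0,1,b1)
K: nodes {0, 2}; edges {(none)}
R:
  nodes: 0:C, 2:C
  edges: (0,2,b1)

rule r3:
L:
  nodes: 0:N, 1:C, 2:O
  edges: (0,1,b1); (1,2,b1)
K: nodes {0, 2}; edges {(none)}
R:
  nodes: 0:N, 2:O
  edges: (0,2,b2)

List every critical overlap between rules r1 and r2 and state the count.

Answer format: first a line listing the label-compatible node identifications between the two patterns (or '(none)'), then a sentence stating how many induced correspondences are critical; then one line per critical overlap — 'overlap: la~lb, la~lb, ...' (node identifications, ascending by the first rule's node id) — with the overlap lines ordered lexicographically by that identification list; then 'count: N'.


label-compatible node identifications between L(r1) and L(r2): 0~0, 0~2, 1~0, 1~2, 2~1
7 of the induced correspondences are critical overlaps of r1 and r2.
overlap: 0~0, 1~2, 2~1
overlap: 0~0, 2~1
overlap: 0~2, 1~0, 2~1
overlap: 0~2, 2~1
overlap: 1~0, 2~1
overlap: 1~2, 2~1
overlap: 2~1
count: 7


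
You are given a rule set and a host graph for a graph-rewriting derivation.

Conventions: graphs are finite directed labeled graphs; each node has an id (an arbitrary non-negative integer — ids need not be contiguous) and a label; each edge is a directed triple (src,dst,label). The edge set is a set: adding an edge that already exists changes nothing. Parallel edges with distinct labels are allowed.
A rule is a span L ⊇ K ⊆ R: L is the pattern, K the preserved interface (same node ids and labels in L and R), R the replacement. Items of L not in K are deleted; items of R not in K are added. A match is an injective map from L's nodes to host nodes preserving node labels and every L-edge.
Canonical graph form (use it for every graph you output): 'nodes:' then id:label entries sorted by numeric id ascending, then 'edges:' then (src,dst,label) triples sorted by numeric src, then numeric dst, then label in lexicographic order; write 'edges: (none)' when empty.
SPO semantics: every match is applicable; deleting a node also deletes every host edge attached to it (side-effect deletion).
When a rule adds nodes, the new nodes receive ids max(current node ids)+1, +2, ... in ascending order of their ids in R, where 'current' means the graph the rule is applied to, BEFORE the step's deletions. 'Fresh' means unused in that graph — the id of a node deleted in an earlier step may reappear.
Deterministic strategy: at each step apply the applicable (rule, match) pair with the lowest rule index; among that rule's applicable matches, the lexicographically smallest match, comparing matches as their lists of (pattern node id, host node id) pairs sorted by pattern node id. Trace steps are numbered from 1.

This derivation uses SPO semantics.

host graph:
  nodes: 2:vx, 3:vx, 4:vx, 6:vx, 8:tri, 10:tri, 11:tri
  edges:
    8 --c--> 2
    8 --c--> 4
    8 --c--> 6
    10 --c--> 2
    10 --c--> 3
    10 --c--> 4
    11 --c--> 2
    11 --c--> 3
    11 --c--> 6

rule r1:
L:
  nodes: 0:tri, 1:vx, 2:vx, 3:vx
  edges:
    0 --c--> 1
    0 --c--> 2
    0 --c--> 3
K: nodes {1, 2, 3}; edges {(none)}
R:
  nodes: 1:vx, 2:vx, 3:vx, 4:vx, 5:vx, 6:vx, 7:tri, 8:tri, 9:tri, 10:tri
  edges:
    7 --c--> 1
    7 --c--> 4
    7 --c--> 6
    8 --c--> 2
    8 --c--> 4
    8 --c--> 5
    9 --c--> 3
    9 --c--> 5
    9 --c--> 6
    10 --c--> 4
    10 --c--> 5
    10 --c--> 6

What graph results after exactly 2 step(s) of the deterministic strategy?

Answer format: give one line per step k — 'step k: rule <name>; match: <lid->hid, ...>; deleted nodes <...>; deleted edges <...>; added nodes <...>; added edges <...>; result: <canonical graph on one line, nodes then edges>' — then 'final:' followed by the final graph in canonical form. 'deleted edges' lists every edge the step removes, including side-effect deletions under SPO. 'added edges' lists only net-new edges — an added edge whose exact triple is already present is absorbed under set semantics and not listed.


step 1: rule r1; match: 0->8, 1->2, 2->4, 3->6; deleted nodes 8; deleted edges (8,2,c); (8,4,c); (8,6,c); added nodes 12, 13, 14, 15, 16, 17, 18; added edges (15,2,c); (15,12,c); (15,14,c); (16,4,c); (16,12,c); (16,13,c); (17,6,c); (17,13,c); (17,14,c); (18,12,c); (18,13,c); (18,14,c); result: nodes: 2:vx, 3:vx, 4:vx, 6:vx, 10:tri, 11:tri, 12:vx, 13:vx, 14:vx, 15:tri, 16:tri, 17:tri, 18:tri edges: (10,2,c); (10,3,c); (10,4,c); (11,2,c); (11,3,c); (11,6,c); (15,2,c); (15,12,c); (15,14,c); (16,4,c); (16,12,c); (16,13,c); (17,6,c); (17,13,c); (17,14,c); (18,12,c); (18,13,c); (18,14,c)
step 2: rule r1; match: 0->10, 1->2, 2->3, 3->4; deleted nodes 10; deleted edges (10,2,c); (10,3,c); (10,4,c); added nodes 19, 20, 21, 22, 23, 24, 25; added edges (22,2,c); (22,19,c); (22,21,c); (23,3,c); (23,19,c); (23,20,c); (24,4,c); (24,20,c); (24,21,c); (25,19,c); (25,20,c); (25,21,c); result: nodes: 2:vx, 3:vx, 4:vx, 6:vx, 11:tri, 12:vx, 13:vx, 14:vx, 15:tri, 16:tri, 17:tri, 18:tri, 19:vx, 20:vx, 21:vx, 22:tri, 23:tri, 24:tri, 25:tri edges: (11,2,c); (11,3,c); (11,6,c); (15,2,c); (15,12,c); (15,14,c); (16,4,c); (16,12,c); (16,13,c); (17,6,c); (17,13,c); (17,14,c); (18,12,c); (18,13,c); (18,14,c); (22,2,c); (22,19,c); (22,21,c); (23,3,c); (23,19,c); (23,20,c); (24,4,c); (24,20,c); (24,21,c); (25,19,c); (25,20,c); (25,21,c)
final:
nodes: 2:vx, 3:vx, 4:vx, 6:vx, 11:tri, 12:vx, 13:vx, 14:vx, 15:tri, 16:tri, 17:tri, 18:tri, 19:vx, 20:vx, 21:vx, 22:tri, 23:tri, 24:tri, 25:tri
edges: (11,2,c); (11,3,c); (11,6,c); (15,2,c); (15,12,c); (15,14,c); (16,4,c); (16,12,c); (16,13,c); (17,6,c); (17,13,c); (17,14,c); (18,12,c); (18,13,c); (18,14,c); (22,2,c); (22,19,c); (22,21,c); (23,3,c); (23,19,c); (23,20,c); (24,4,c); (24,20,c); (24,21,c); (25,19,c); (25,20,c); (25,21,c)


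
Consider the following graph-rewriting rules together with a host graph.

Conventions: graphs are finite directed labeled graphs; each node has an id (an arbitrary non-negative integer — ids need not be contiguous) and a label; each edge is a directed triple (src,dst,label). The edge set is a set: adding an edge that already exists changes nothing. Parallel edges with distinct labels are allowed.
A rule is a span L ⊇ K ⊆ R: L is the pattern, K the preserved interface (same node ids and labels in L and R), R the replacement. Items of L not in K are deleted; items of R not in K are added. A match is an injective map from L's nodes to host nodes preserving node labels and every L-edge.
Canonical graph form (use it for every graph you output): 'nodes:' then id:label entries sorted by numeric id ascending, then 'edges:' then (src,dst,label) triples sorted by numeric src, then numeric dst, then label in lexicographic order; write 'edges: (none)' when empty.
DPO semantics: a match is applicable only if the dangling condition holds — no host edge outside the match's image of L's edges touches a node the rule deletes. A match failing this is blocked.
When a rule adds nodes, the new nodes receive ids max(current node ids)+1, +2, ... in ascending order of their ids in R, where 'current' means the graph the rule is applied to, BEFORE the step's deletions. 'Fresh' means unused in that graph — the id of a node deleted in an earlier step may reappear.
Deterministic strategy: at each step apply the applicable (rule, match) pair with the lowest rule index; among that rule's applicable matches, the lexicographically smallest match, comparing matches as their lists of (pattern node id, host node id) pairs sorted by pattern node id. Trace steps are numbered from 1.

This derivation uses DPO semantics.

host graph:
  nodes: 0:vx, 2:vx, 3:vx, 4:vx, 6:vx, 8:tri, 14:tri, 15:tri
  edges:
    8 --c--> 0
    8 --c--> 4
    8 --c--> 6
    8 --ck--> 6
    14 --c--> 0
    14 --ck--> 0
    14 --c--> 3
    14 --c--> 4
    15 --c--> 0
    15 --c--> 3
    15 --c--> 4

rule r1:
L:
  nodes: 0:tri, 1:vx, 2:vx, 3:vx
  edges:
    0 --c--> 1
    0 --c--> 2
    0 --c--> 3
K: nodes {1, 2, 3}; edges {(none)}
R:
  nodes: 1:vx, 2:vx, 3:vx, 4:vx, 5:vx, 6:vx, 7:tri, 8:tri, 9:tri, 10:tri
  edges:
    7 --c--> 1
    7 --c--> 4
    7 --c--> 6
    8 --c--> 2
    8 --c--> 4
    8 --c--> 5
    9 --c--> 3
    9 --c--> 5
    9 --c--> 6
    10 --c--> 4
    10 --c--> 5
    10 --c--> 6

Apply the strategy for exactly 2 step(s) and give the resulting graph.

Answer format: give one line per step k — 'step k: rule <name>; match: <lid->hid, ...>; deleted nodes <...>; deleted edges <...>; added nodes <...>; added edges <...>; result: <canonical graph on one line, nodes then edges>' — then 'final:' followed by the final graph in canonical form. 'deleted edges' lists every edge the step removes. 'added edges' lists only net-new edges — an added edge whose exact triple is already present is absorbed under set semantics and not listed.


step 1: rule r1; match: 0->15, 1->0, 2->3, 3->4; deleted nodes 15; deleted edges (15,0,c); (15,3,c); (15,4,c); added nodes 16, 17, 18, 19, 20, 21, 22; added edges (19,0,c); (19,16,c); (19,18,c); (20,3,c); (20,16,c); (20,17,c); (21,4,c); (21,17,c); (21,18,c); (22,16,c); (22,17,c); (22,18,c); result: nodes: 0:vx, 2:vx, 3:vx, 4:vx, 6:vx, 8:tri, 14:tri, 16:vx, 17:vx, 18:vx, 19:tri, 20:tri, 21:tri, 22:tri edges: (8,0,c); (8,4,c); (8,6,c); (8,6,ck); (14,0,c); (14,0,ck); (14,3,c); (14,4,c); (19,0,c); (19,16,c); (19,18,c); (20,3,c); (20,16,c); (20,17,c); (21,4,c); (21,17,c); (21,18,c); (22,16,c); (22,17,c); (22,18,c)
step 2: rule r1; match: 0->19, 1->0, 2->16, 3->18; deleted nodes 19; deleted edges (19,0,c); (19,16,c); (19,18,c); added nodes 23, 24, 25, 26, 27, 28, 29; added edges (26,0,c); (26,23,c); (26,25,c); (27,16,c); (27,23,c); (27,24,c); (28,18,c); (28,24,c); (28,25,c); (29,23,c); (29,24,c); (29,25,c); result: nodes: 0:vx, 2:vx, 3:vx, 4:vx, 6:vx, 8:tri, 14:tri, 16:vx, 17:vx, 18:vx, 20:tri, 21:tri, 22:tri, 23:vx, 24:vx, 25:vx, 26:tri, 27:tri, 28:tri, 29:tri edges: (8,0,c); (8,4,c); (8,6,c); (8,6,ck); (14,0,c); (14,0,ck); (14,3,c); (14,4,c); (20,3,c); (20,16,c); (20,17,c); (21,4,c); (21,17,c); (21,18,c); (22,16,c); (22,17,c); (22,18,c); (26,0,c); (26,23,c); (26,25,c); (27,16,c); (27,23,c); (27,24,c); (28,18,c); (28,24,c); (28,25,c); (29,23,c); (29,24,c); (29,25,c)
final:
nodes: 0:vx, 2:vx, 3:vx, 4:vx, 6:vx, 8:tri, 14:tri, 16:vx, 17:vx, 18:vx, 20:tri, 21:tri, 22:tri, 23:vx, 24:vx, 25:vx, 26:tri, 27:tri, 28:tri, 29:tri
edges: (8,0,c); (8,4,c); (8,6,c); (8,6,ck); (14,0,c); (14,0,ck); (14,3,c); (14,4,c); (20,3,c); (20,16,c); (20,17,c); (21,4,c); (21,17,c); (21,18,c); (22,16,c); (22,17,c); (22,18,c); (26,0,c); (26,23,c); (26,25,c); (27,16,c); (27,23,c); (27,24,c); (28,18,c); (28,24,c); (28,25,c); (29,23,c); (29,24,c); (29,25,c)


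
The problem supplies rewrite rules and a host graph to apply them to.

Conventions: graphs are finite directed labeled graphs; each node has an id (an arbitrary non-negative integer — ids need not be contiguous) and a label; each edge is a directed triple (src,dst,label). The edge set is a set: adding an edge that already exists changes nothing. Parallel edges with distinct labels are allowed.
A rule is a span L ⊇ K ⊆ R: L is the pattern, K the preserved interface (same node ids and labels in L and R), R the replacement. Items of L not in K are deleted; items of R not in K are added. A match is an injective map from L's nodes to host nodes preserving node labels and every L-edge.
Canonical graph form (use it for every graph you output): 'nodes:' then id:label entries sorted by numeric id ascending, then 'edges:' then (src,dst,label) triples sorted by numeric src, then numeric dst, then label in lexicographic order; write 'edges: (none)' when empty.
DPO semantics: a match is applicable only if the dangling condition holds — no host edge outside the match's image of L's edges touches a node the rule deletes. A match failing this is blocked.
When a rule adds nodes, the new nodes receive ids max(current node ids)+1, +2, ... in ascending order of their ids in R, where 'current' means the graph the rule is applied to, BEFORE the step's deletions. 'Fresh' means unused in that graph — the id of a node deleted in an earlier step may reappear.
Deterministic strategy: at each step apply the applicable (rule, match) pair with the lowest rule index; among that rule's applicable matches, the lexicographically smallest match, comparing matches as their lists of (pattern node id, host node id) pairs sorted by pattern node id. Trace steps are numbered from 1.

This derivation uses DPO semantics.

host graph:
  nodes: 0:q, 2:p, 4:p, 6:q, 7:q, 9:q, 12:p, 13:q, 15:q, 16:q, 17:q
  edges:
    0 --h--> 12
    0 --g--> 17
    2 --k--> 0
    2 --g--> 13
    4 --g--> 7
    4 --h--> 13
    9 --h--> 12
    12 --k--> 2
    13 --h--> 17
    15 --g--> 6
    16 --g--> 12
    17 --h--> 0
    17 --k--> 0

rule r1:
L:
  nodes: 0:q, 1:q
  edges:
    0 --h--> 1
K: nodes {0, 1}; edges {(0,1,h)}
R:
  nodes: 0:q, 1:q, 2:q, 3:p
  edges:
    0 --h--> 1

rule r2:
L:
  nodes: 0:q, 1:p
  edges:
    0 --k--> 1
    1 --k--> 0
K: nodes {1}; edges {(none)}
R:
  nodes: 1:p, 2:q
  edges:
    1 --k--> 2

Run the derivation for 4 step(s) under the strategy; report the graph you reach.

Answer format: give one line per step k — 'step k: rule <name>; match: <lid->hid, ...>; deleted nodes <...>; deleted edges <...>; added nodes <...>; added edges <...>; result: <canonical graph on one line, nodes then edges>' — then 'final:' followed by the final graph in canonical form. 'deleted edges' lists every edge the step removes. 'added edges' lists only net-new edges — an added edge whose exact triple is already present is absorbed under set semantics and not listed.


step 1: rule r1; match: 0->13, 1->17; deleted nodes (none); deleted edges (none); added nodes 18, 19; added edges (none); result: nodes: 0:q, 2:p, 4:p, 6:q, 7:q, 9:q, 12:p, 13:q, 15:q, 16:q, 17:q, 18:q, 19:p edges: (0,12,h); (0,17,g); (2,0,k); (2,13,g); (4,7,g); (4,13,h); (9,12,h); (12,2,k); (13,17,h); (15,6,g); (16,12,g); (17,0,h); (17,0,k)
step 2: rule r1; match: 0->13, 1->17; deleted nodes (none); deleted edges (none); added nodes 20, 21; added edges (none); result: nodes: 0:q, 2:p, 4:p, 6:q, 7:q, 9:q, 12:p, 13:q, 15:q, 16:q, 17:q, 18:q, 19:p, 20:q, 21:p edges: (0,12,h); (0,17,g); (2,0,k); (2,13,g); (4,7,g); (4,13,h); (9,12,h); (12,2,k); (13,17,h); (15,6,g); (16,12,g); (17,0,h); (17,0,k)
step 3: rule r1; match: 0->13, 1->17; deleted nodes (none); deleted edges (none); added nodes 22, 23; added edges (none); result: nodes: 0:q, 2:p, 4:p, 6:q, 7:q, 9:q, 12:p, 13:q, 15:q, 16:q, 17:q, 18:q, 19:p, 20:q, 21:p, 22:q, 23:p edges: (0,12,h); (0,17,g); (2,0,k); (2,13,g); (4,7,g); (4,13,h); (9,12,h); (12,2,k); (13,17,h); (15,6,g); (16,12,g); (17,0,h); (17,0,k)
step 4: rule r1; match: 0->13, 1->17; deleted nodes (none); deleted edges (none); added nodes 24, 25; added edges (none); result: nodes: 0:q, 2:p, 4:p, 6:q, 7:q, 9:q, 12:p, 13:q, 15:q, 16:q, 17:q, 18:q, 19:p, 20:q, 21:p, 22:q, 23:p, 24:q, 25:p edges: (0,12,h); (0,17,g); (2,0,k); (2,13,g); (4,7,g); (4,13,h); (9,12,h); (12,2,k); (13,17,h); (15,6,g); (16,12,g); (17,0,h); (17,0,k)
final:
nodes: 0:q, 2:p, 4:p, 6:q, 7:q, 9:q, 12:p, 13:q, 15:q, 16:q, 17:q, 18:q, 19:p, 20:q, 21:p, 22:q, 23:p, 24:q, 25:p
edges: (0,12,h); (0,17,g); (2,0,k); (2,13,g); (4,7,g); (4,13,h); (9,12,h); (12,2,k); (13,17,h); (15,6,g); (16,12,g); (17,0,h); (17,0,k)


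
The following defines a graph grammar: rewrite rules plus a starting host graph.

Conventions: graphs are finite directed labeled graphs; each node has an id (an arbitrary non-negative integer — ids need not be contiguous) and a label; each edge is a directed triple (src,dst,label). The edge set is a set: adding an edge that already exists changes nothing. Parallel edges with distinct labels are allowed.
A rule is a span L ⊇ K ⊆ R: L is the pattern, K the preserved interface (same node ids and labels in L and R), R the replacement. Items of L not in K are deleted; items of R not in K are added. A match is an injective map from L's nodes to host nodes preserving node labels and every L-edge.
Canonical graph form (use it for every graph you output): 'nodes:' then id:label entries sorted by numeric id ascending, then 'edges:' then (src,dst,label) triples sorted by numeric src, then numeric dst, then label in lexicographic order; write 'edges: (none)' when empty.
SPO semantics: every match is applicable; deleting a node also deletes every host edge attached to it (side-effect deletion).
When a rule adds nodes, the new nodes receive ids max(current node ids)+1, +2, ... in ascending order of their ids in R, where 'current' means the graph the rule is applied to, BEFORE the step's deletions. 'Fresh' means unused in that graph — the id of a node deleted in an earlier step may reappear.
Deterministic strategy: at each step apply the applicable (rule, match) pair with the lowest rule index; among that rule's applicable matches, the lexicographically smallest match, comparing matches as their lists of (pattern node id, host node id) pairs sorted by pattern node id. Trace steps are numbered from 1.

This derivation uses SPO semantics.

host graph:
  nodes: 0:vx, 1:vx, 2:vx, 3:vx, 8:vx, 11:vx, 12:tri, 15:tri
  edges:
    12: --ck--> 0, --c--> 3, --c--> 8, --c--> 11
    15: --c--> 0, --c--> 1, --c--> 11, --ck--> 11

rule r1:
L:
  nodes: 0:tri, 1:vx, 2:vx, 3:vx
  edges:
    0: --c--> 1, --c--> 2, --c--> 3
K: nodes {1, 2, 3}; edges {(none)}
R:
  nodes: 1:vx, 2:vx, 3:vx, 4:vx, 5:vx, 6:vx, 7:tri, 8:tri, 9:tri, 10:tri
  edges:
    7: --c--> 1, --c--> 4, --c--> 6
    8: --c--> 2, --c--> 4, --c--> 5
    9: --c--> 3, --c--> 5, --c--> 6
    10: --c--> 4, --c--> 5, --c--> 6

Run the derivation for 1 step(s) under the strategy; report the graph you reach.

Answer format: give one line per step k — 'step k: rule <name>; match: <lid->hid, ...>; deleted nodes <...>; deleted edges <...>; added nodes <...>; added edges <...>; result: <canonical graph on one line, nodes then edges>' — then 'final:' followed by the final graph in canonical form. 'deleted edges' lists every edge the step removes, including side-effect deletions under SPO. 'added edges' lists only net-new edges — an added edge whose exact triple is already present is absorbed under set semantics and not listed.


step 1: rule r1; match: 0->12, 1->3, 2->8, 3->11; deleted nodes 12; deleted edges (12,0,ck); (12,3,c); (12,8,c); (12,11,c); added nodes 16, 17, 18, 19, 20, 21, 22; added edges (19,3,c); (19,16,c); (19,18,c); (20,8,c); (20,16,c); (20,17,c); (21,11,c); (21,17,c); (21,18,c); (22,16,c); (22,17,c); (22,18,c); result: nodes: 0:vx, 1:vx, 2:vx, 3:vx, 8:vx, 11:vx, 15:tri, 16:vx, 17:vx, 18:vx, 19:tri, 20:tri, 21:tri, 22:tri edges: (15,0,c); (15,1,c); (15,11,c); (15,11,ck); (19,3,c); (19,16,c); (19,18,c); (20,8,c); (20,16,c); (20,17,c); (21,11,c); (21,17,c); (21,18,c); (22,16,c); (22,17,c); (22,18,c)
final:
nodes: 0:vx, 1:vx, 2:vx, 3:vx, 8:vx, 11:vx, 15:tri, 16:vx, 17:vx, 18:vx, 19:tri, 20:tri, 21:tri, 22:tri
edges: (15,0,c); (15,1,c); (15,11,c); (15,11,ck); (19,3,c); (19,16,c); (19,18,c); (20,8,c); (20,16,c); (20,17,c); (21,11,c); (21,17,c); (21,18,c); (22,16,c); (22,17,c); (22,18,c)


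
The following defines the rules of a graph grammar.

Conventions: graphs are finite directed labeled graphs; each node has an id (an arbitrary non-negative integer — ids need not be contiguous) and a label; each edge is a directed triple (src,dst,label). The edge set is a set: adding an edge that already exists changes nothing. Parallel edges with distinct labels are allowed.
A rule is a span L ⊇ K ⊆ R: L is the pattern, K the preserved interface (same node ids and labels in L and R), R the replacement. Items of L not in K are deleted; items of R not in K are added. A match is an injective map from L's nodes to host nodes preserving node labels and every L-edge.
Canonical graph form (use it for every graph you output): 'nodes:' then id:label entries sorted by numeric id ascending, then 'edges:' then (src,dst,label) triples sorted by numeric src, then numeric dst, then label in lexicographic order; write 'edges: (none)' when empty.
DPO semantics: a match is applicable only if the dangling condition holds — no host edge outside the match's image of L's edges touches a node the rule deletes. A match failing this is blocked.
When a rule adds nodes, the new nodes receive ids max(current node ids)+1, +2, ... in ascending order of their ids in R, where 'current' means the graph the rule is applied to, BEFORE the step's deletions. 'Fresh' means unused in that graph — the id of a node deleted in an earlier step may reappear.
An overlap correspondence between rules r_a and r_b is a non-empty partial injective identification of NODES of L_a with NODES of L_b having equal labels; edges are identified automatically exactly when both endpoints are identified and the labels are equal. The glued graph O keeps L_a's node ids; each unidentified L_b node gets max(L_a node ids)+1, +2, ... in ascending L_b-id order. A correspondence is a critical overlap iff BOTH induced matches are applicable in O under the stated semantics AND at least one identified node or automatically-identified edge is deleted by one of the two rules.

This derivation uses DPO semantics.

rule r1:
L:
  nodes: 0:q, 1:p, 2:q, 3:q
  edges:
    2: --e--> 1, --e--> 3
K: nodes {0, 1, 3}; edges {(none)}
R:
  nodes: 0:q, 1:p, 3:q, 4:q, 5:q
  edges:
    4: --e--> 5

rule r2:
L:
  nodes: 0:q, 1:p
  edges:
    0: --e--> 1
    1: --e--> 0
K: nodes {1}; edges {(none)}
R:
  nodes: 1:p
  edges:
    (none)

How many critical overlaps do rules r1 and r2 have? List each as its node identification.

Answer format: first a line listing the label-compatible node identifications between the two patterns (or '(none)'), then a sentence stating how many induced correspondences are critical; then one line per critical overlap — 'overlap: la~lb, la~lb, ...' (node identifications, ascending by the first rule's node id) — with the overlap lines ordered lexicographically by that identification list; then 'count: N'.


label-compatible node identifications between L(r1) and L(r2): 0~0, 1~1, 2~0, 3~0
2 of the induced correspondences are critical overlaps of r1 and r2.
overlap: 0~0
overlap: 0~0, 1~1
count: 2
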